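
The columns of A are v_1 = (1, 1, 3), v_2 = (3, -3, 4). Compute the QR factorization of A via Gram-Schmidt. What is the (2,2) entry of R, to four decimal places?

q_1 = v_1/‖v_1‖ = (1, 1, 3)/3.3166 = (0.3015, 0.3015, 0.9045).
r_{12} = q_1·v_2 = 3.6181.
u_2 = v_2 − 3.6181·q_1 = (1.9091, -4.0909, 0.7273).
r_{22} = ‖u_2‖ = 4.5726.

r_{22} = 4.5726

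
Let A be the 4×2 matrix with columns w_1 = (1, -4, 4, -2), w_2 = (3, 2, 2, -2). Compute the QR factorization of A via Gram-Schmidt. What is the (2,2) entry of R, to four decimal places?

w_1 = (1, -4, 4, -2); ‖w_1‖ = 6.0828, so e_1 = (0.1644, -0.6576, 0.6576, -0.3288).
e_1·w_2 = 0.1644·3 + (-0.6576)·2 + 0.6576·2 + (-0.3288)·(-2) = 1.1508.
u_2 = w_2 − 1.1508·e_1 = (2.8108, 2.7568, 1.2432, -1.6216).
r_{22} = ‖u_2‖ = 4.4357.

r_{22} = 4.4357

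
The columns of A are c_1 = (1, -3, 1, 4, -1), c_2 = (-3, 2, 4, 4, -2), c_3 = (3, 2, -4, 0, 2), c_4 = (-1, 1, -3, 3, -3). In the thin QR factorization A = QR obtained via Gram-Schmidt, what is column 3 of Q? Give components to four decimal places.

c_1 = (1, -3, 1, 4, -1); ‖c_1‖ = 5.2915, so q_1 = (0.1890, -0.5669, 0.1890, 0.7559, -0.1890).
q_1·c_2 = 0.1890·(-3) + (-0.5669)·2 + 0.1890·4 + 0.7559·4 + (-0.1890)·(-2) = 2.4568.
u_2 = c_2 − 2.4568·q_1 = (-3.4643, 3.3929, 3.5357, 2.1429, -1.5357).
‖u_2‖ = 6.5547, so q_2 = (-0.5285, 0.5176, 0.5394, 0.3269, -0.2343).
q_1·c_3 = 0.1890·3 + (-0.5669)·2 + 0.1890·(-4) + 0.7559·0 + (-0.1890)·2 = -1.7008; q_2·c_3 = (-0.5285)·3 + 0.5176·2 + 0.5394·(-4) + 0.3269·0 + (-0.2343)·2 = -3.1766.
u_3 = c_3 + 1.7008·q_1 + 3.1766·q_2 = (1.6426, 2.6800, -1.9651, 2.3242, 0.9343).
‖u_3‖ = 4.4740, so q_3 = (0.3671, 0.5990, -0.4392, 0.5195, 0.2088).

q_3 = (0.3671, 0.5990, -0.4392, 0.5195, 0.2088)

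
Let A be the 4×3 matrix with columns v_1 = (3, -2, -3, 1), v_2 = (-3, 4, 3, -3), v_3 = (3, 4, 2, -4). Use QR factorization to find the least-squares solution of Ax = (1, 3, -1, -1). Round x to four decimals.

x = (1.4384, 1.1706, 0.0151)

q_1 = v_1/‖v_1‖ = (3, -2, -3, 1)/4.7958 = (0.6255, -0.4170, -0.6255, 0.2085).
r_{12} = q_1·v_2 = -6.0469.
u_2 = v_2 + 6.0469·q_1 = (0.7826, 1.4783, -0.7826, -1.7391).
‖u_2‖ = 2.5367, so q_2 = (0.3085, 0.5828, -0.3085, -0.6856).
r_{13} = q_1·v_3 = -1.8766; r_{23} = q_2·v_3 = 5.3819.
u_3 = v_3 + 1.8766·q_1 − 5.3819·q_2 = (2.5135, 0.0811, 2.4865, 0.0811).
‖u_3‖ = 3.5374, so q_3 = (0.7105, 0.0229, 0.7029, 0.0229).
Qᵀb = (-0.2085, 3.0509, 0.0535).
Back-substitute: x_3 = 0.0535/3.5374 = 0.0151.
x_2 = (3.0509 − 5.3819·0.0151)/2.5367 = 1.1706.
x_1 = (-0.2085 + 6.0469·1.1706 + 1.8766·0.0151)/4.7958 = 1.4384.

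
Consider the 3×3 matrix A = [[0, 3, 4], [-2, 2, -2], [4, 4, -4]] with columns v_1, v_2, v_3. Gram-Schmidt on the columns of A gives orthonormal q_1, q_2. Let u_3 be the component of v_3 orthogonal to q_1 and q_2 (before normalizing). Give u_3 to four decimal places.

q_1 = v_1/‖v_1‖ = (0, -2, 4)/4.4721 = (0.0000, -0.4472, 0.8944).
r_{12} = q_1·v_2 = 2.6833.
u_2 = v_2 − 2.6833·q_1 = (3.0000, 3.2000, 1.6000).
‖u_2‖ = 4.6690, so q_2 = (0.6425, 0.6854, 0.3427).
r_{13} = q_1·v_3 = -2.6833; r_{23} = q_2·v_3 = -0.1713.
u_3 = v_3 + 2.6833·q_1 + 0.1713·q_2 = (4.1101, -3.0826, -1.5413).

u_3 = (4.1101, -3.0826, -1.5413)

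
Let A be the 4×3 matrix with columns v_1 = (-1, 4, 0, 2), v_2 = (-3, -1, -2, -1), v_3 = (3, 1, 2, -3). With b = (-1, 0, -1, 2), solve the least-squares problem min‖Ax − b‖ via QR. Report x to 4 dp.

x = (0.0802, -0.1878, -0.5506)

q_1 = v_1/‖v_1‖ = (-1, 4, 0, 2)/4.5826 = (-0.2182, 0.8729, 0.0000, 0.4364).
r_{12} = q_1·v_2 = -0.6547.
u_2 = v_2 + 0.6547·q_1 = (-3.1429, -0.4286, -2.0000, -0.7143).
‖u_2‖ = 3.8173, so q_2 = (-0.8233, -0.1123, -0.5239, -0.1871).
r_{13} = q_1·v_3 = -1.0911; r_{23} = q_2·v_3 = -3.0688.
u_3 = v_3 + 1.0911·q_1 + 3.0688·q_2 = (0.2353, 1.6078, 0.3922, -3.0980).
‖u_3‖ = 3.5202, so q_3 = (0.0668, 0.4567, 0.1114, -0.8801).
Qᵀb = (1.0911, 0.9730, -1.9384).
Back-substitute: x_3 = -1.9384/3.5202 = -0.5506.
x_2 = (0.9730 + 3.0688·(-0.5506))/3.8173 = -0.1878.
x_1 = (1.0911 + 0.6547·(-0.1878) + 1.0911·(-0.5506))/4.5826 = 0.0802.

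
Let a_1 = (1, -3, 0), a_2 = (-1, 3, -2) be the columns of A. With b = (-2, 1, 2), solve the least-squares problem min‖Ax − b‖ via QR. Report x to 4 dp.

x = (-1.5000, -1.0000)

a_1 = (1, -3, 0); ‖a_1‖ = 3.1623, so q_1 = (0.3162, -0.9487, 0.0000).
q_1·a_2 = 0.3162·(-1) + (-0.9487)·3 + 0.0000·(-2) = -3.1623.
u_2 = a_2 + 3.1623·q_1 = (0.0000, 0.0000, -2.0000).
‖u_2‖ = 2.0000, so q_2 = (0.0000, 0.0000, -1.0000).
Qᵀb = (-1.5811, -2.0000).
Back-substitute: x_2 = -2.0000/2.0000 = -1.0000.
x_1 = (-1.5811 + 3.1623·(-1.0000))/3.1623 = -1.5000.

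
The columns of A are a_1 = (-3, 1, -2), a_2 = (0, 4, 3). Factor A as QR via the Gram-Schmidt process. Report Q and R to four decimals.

e_1 = a_1/‖a_1‖ = (-3, 1, -2)/3.7417 = (-0.8018, 0.2673, -0.5345).
r_{12} = e_1·a_2 = -0.5345.
u_2 = a_2 + 0.5345·e_1 = (-0.4286, 4.1429, 2.7143).
‖u_2‖ = 4.9713, so e_2 = (-0.0862, 0.8333, 0.5460).

Q = [[-0.8018, -0.0862], [0.2673, 0.8333], [-0.5345, 0.5460]], R = [[3.7417, -0.5345], [0.0000, 4.9713]]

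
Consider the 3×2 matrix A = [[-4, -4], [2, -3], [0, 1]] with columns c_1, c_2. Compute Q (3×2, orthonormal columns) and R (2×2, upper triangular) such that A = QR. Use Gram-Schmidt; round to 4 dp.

Q = [[-0.8944, -0.4364], [0.4472, -0.8729], [0.0000, 0.2182]], R = [[4.4721, 2.2361], [0.0000, 4.5826]]

c_1 = (-4, 2, 0); ‖c_1‖ = 4.4721, so e_1 = (-0.8944, 0.4472, 0.0000).
e_1·c_2 = (-0.8944)·(-4) + 0.4472·(-3) + 0.0000·1 = 2.2361.
u_2 = c_2 − 2.2361·e_1 = (-2.0000, -4.0000, 1.0000).
‖u_2‖ = 4.5826, so e_2 = (-0.4364, -0.8729, 0.2182).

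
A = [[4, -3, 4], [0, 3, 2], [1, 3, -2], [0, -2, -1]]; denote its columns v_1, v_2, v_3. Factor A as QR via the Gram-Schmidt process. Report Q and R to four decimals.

Q = [[0.9701, -0.1723, 0.1702], [0.0000, 0.5857, 0.6316], [0.2425, 0.6891, -0.6809], [0.0000, -0.3905, -0.3294]], R = [[4.1231, -2.1828, 3.3955], [0.0000, 5.1220, -0.5053], [0.0000, 0.0000, 3.6353]]

v_1 = (4, 0, 1, 0); ‖v_1‖ = 4.1231, so q_1 = (0.9701, 0.0000, 0.2425, 0.0000).
q_1·v_2 = 0.9701·(-3) + 0.0000·3 + 0.2425·3 + 0.0000·(-2) = -2.1828.
u_2 = v_2 + 2.1828·q_1 = (-0.8824, 3.0000, 3.5294, -2.0000).
‖u_2‖ = 5.1220, so q_2 = (-0.1723, 0.5857, 0.6891, -0.3905).
q_1·v_3 = 0.9701·4 + 0.0000·2 + 0.2425·(-2) + 0.0000·(-1) = 3.3955; q_2·v_3 = (-0.1723)·4 + 0.5857·2 + 0.6891·(-2) + (-0.3905)·(-1) = -0.5053.
u_3 = v_3 − 3.3955·q_1 + 0.5053·q_2 = (0.6188, 2.2960, -2.4753, -1.1973).
‖u_3‖ = 3.6353, so q_3 = (0.1702, 0.6316, -0.6809, -0.3294).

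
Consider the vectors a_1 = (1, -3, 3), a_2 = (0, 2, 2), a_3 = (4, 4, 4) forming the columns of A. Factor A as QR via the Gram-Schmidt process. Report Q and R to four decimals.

Q = [[0.2294, 0.0000, 0.9733], [-0.6882, 0.7071, 0.1622], [0.6882, 0.7071, -0.1622]], R = [[4.3589, 0.0000, 0.9177], [0.0000, 2.8284, 5.6569], [0.0000, 0.0000, 3.8933]]

a_1 = (1, -3, 3); ‖a_1‖ = 4.3589, so e_1 = (0.2294, -0.6882, 0.6882).
e_1·a_2 = 0.2294·0 + (-0.6882)·2 + 0.6882·2 = 0.0000.
u_2 = a_2 + 0.0000·e_1 = (0.0000, 2.0000, 2.0000).
‖u_2‖ = 2.8284, so e_2 = (0.0000, 0.7071, 0.7071).
e_1·a_3 = 0.2294·4 + (-0.6882)·4 + 0.6882·4 = 0.9177; e_2·a_3 = 0.0000·4 + 0.7071·4 + 0.7071·4 = 5.6569.
u_3 = a_3 − 0.9177·e_1 − 5.6569·e_2 = (3.7895, 0.6316, -0.6316).
‖u_3‖ = 3.8933, so e_3 = (0.9733, 0.1622, -0.1622).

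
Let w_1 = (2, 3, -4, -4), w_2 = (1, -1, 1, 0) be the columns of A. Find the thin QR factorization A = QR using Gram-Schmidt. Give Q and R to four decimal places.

Q = [[0.2981, 0.7817], [0.4472, -0.4264], [-0.5963, 0.3553], [-0.5963, -0.2843]], R = [[6.7082, -0.7454], [0.0000, 1.5635]]

e_1 = w_1/‖w_1‖ = (2, 3, -4, -4)/6.7082 = (0.2981, 0.4472, -0.5963, -0.5963).
r_{12} = e_1·w_2 = -0.7454.
u_2 = w_2 + 0.7454·e_1 = (1.2222, -0.6667, 0.5556, -0.4444).
‖u_2‖ = 1.5635, so e_2 = (0.7817, -0.4264, 0.3553, -0.2843).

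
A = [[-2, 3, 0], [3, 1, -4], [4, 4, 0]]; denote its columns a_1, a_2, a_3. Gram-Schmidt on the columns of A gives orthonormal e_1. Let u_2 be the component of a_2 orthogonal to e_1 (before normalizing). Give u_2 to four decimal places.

u_2 = (3.8966, -0.3448, 2.2069)

a_1 = (-2, 3, 4); ‖a_1‖ = 5.3852, so e_1 = (-0.3714, 0.5571, 0.7428).
e_1·a_2 = (-0.3714)·3 + 0.5571·1 + 0.7428·4 = 2.4140.
u_2 = a_2 − 2.4140·e_1 = (3.8966, -0.3448, 2.2069).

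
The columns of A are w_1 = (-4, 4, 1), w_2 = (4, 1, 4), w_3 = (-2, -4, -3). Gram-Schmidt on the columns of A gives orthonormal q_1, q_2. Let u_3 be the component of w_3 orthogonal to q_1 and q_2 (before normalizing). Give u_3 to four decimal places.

w_1 = (-4, 4, 1); ‖w_1‖ = 5.7446, so q_1 = (-0.6963, 0.6963, 0.1741).
q_1·w_2 = (-0.6963)·4 + 0.6963·1 + 0.1741·4 = -1.3926.
u_2 = w_2 + 1.3926·q_1 = (3.0303, 1.9697, 4.2424).
‖u_2‖ = 5.5732, so q_2 = (0.5437, 0.3534, 0.7612).
q_1·w_3 = (-0.6963)·(-2) + 0.6963·(-4) + 0.1741·(-3) = -1.9149; q_2·w_3 = 0.5437·(-2) + 0.3534·(-4) + 0.7612·(-3) = -4.7848.
u_3 = w_3 + 1.9149·q_1 + 4.7848·q_2 = (-0.7317, -0.9756, 0.9756).

u_3 = (-0.7317, -0.9756, 0.9756)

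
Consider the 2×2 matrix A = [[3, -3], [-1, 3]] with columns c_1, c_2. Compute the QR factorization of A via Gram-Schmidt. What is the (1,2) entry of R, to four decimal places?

c_1 = (3, -1); ‖c_1‖ = 3.1623, so e_1 = (0.9487, -0.3162).
r_{12} = e_1·c_2 = -3.7947.

r_{12} = -3.7947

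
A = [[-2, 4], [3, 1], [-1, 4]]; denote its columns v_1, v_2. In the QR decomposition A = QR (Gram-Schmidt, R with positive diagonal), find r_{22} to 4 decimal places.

v_1 = (-2, 3, -1); ‖v_1‖ = 3.7417, so e_1 = (-0.5345, 0.8018, -0.2673).
e_1·v_2 = (-0.5345)·4 + 0.8018·1 + (-0.2673)·4 = -2.4054.
u_2 = v_2 + 2.4054·e_1 = (2.7143, 2.9286, 3.3571).
r_{22} = ‖u_2‖ = 5.2167.

r_{22} = 5.2167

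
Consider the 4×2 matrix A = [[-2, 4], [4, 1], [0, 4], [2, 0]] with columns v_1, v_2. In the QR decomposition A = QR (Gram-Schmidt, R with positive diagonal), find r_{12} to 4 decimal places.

r_{12} = -0.8165

v_1 = (-2, 4, 0, 2); ‖v_1‖ = 4.8990, so q_1 = (-0.4082, 0.8165, 0.0000, 0.4082).
r_{12} = q_1·v_2 = -0.8165.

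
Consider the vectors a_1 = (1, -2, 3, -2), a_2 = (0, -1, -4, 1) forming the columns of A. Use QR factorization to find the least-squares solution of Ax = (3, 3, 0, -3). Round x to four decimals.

x = (-0.1000, -0.4000)

a_1 = (1, -2, 3, -2); ‖a_1‖ = 4.2426, so e_1 = (0.2357, -0.4714, 0.7071, -0.4714).
e_1·a_2 = 0.2357·0 + (-0.4714)·(-1) + 0.7071·(-4) + (-0.4714)·1 = -2.8284.
u_2 = a_2 + 2.8284·e_1 = (0.6667, -2.3333, -2.0000, -0.3333).
‖u_2‖ = 3.1623, so e_2 = (0.2108, -0.7379, -0.6325, -0.1054).
Qᵀb = (0.7071, -1.2649).
Back-substitute: x_2 = -1.2649/3.1623 = -0.4000.
x_1 = (0.7071 + 2.8284·(-0.4000))/4.2426 = -0.1000.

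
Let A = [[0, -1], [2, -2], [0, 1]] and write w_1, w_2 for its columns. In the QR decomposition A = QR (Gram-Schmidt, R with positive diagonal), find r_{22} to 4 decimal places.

e_1 = w_1/‖w_1‖ = (0, 2, 0)/2.0000 = (0.0000, 1.0000, 0.0000).
r_{12} = e_1·w_2 = -2.0000.
u_2 = w_2 + 2.0000·e_1 = (-1.0000, 0.0000, 1.0000).
r_{22} = ‖u_2‖ = 1.4142.

r_{22} = 1.4142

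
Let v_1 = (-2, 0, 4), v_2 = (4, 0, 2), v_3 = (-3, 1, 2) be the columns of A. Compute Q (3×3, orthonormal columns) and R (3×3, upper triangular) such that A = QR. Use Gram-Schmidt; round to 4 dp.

e_1 = v_1/‖v_1‖ = (-2, 0, 4)/4.4721 = (-0.4472, 0.0000, 0.8944).
r_{12} = e_1·v_2 = 0.0000.
u_2 = v_2 + 0.0000·e_1 = (4.0000, 0.0000, 2.0000).
‖u_2‖ = 4.4721, so e_2 = (0.8944, 0.0000, 0.4472).
r_{13} = e_1·v_3 = 3.1305; r_{23} = e_2·v_3 = -1.7889.
u_3 = v_3 − 3.1305·e_1 + 1.7889·e_2 = (0.0000, 1.0000, 0.0000).
‖u_3‖ = 1.0000, so e_3 = (0.0000, 1.0000, 0.0000).

Q = [[-0.4472, 0.8944, 0.0000], [0.0000, 0.0000, 1.0000], [0.8944, 0.4472, 0.0000]], R = [[4.4721, 0.0000, 3.1305], [0.0000, 4.4721, -1.7889], [0.0000, 0.0000, 1.0000]]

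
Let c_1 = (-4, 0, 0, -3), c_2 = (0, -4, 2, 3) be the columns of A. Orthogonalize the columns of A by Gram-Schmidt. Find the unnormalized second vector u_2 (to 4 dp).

q_1 = c_1/‖c_1‖ = (-4, 0, 0, -3)/5.0000 = (-0.8000, 0.0000, 0.0000, -0.6000).
r_{12} = q_1·c_2 = -1.8000.
u_2 = c_2 + 1.8000·q_1 = (-1.4400, -4.0000, 2.0000, 1.9200).

u_2 = (-1.4400, -4.0000, 2.0000, 1.9200)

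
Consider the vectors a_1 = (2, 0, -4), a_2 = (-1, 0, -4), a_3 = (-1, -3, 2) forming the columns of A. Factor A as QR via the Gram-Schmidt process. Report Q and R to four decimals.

a_1 = (2, 0, -4); ‖a_1‖ = 4.4721, so e_1 = (0.4472, 0.0000, -0.8944).
e_1·a_2 = 0.4472·(-1) + 0.0000·0 + (-0.8944)·(-4) = 3.1305.
u_2 = a_2 − 3.1305·e_1 = (-2.4000, 0.0000, -1.2000).
‖u_2‖ = 2.6833, so e_2 = (-0.8944, 0.0000, -0.4472).
e_1·a_3 = 0.4472·(-1) + 0.0000·(-3) + (-0.8944)·2 = -2.2361; e_2·a_3 = (-0.8944)·(-1) + 0.0000·(-3) + (-0.4472)·2 = 0.0000.
u_3 = a_3 + 2.2361·e_1 + 0.0000·e_2 = (0.0000, -3.0000, 0.0000).
‖u_3‖ = 3.0000, so e_3 = (0.0000, -1.0000, 0.0000).

Q = [[0.4472, -0.8944, 0.0000], [0.0000, 0.0000, -1.0000], [-0.8944, -0.4472, 0.0000]], R = [[4.4721, 3.1305, -2.2361], [0.0000, 2.6833, 0.0000], [0.0000, 0.0000, 3.0000]]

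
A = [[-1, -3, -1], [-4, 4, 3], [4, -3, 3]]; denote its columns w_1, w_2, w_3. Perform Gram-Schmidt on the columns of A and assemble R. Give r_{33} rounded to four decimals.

w_1 = (-1, -4, 4); ‖w_1‖ = 5.7446, so q_1 = (-0.1741, -0.6963, 0.6963).
q_1·w_2 = (-0.1741)·(-3) + (-0.6963)·4 + 0.6963·(-3) = -4.3519.
u_2 = w_2 + 4.3519·q_1 = (-3.7576, 0.9697, 0.0303).
‖u_2‖ = 3.8808, so q_2 = (-0.9682, 0.2499, 0.0078).
q_1·w_3 = (-0.1741)·(-1) + (-0.6963)·3 + 0.6963·3 = 0.1741; q_2·w_3 = (-0.9682)·(-1) + 0.2499·3 + 0.0078·3 = 1.7413.
u_3 = w_3 − 0.1741·q_1 − 1.7413·q_2 = (0.7163, 2.6861, 2.8652).
r_{33} = ‖u_3‖ = 3.9922.

r_{33} = 3.9922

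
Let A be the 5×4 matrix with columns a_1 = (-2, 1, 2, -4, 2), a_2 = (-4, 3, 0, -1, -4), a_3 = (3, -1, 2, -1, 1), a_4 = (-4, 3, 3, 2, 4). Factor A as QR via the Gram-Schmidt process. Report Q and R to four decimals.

Q = [[-0.3714, -0.5540, 0.5949, -0.1512], [0.1857, 0.4345, 0.0673, 0.4009], [0.3714, -0.0760, 0.5933, 0.5879], [-0.7428, -0.0054, -0.2277, 0.6184], [0.3714, -0.7061, -0.4875, 0.2973]], R = [[5.3852, 1.2999, 0.5571, 3.1568], [0.0000, 6.3490, -2.9491, 0.4562], [0.0000, 0.0000, 2.6443, -2.8035], [0.0000, 0.0000, 0.0000, 5.9972]]

a_1 = (-2, 1, 2, -4, 2); ‖a_1‖ = 5.3852, so q_1 = (-0.3714, 0.1857, 0.3714, -0.7428, 0.3714).
q_1·a_2 = (-0.3714)·(-4) + 0.1857·3 + 0.3714·0 + (-0.7428)·(-1) + 0.3714·(-4) = 1.2999.
u_2 = a_2 − 1.2999·q_1 = (-3.5172, 2.7586, -0.4828, -0.0345, -4.4828).
‖u_2‖ = 6.3490, so q_2 = (-0.5540, 0.4345, -0.0760, -0.0054, -0.7061).
q_1·a_3 = (-0.3714)·3 + 0.1857·(-1) + 0.3714·2 + (-0.7428)·(-1) + 0.3714·1 = 0.5571; q_2·a_3 = (-0.5540)·3 + 0.4345·(-1) + (-0.0760)·2 + (-0.0054)·(-1) + (-0.7061)·1 = -2.9491.
u_3 = a_3 − 0.5571·q_1 + 2.9491·q_2 = (1.5731, 0.1779, 1.5689, -0.6022, -1.2891).
‖u_3‖ = 2.6443, so q_3 = (0.5949, 0.0673, 0.5933, -0.2277, -0.4875).
q_1·a_4 = (-0.3714)·(-4) + 0.1857·3 + 0.3714·3 + (-0.7428)·2 + 0.3714·4 = 3.1568; q_2·a_4 = (-0.5540)·(-4) + 0.4345·3 + (-0.0760)·3 + (-0.0054)·2 + (-0.7061)·4 = 0.4562; q_3·a_4 = 0.5949·(-4) + 0.0673·3 + 0.5933·3 + (-0.2277)·2 + (-0.4875)·4 = -2.8035.
u_4 = a_4 − 3.1568·q_1 − 0.4562·q_2 + 2.8035·q_3 = (-0.9070, 2.4042, 3.5256, 3.7088, 1.7830).
‖u_4‖ = 5.9972, so q_4 = (-0.1512, 0.4009, 0.5879, 0.6184, 0.2973).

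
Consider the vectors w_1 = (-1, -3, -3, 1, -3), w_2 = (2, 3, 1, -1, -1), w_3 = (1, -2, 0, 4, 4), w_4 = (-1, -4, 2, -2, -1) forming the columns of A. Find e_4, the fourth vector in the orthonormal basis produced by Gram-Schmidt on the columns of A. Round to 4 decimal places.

e_4 = (0.4060, -0.6114, 0.6152, -0.2011, -0.2061)

e_1 = w_1/‖w_1‖ = (-1, -3, -3, 1, -3)/5.3852 = (-0.1857, -0.5571, -0.5571, 0.1857, -0.5571).
r_{12} = e_1·w_2 = -2.2283.
u_2 = w_2 + 2.2283·e_1 = (1.5862, 1.7586, -0.2414, -0.5862, -2.2414).
‖u_2‖ = 3.3218, so e_2 = (0.4775, 0.5294, -0.0727, -0.1765, -0.6747).
r_{13} = e_1·w_3 = -0.5571; r_{23} = e_2·w_3 = -3.9862.
u_3 = w_3 + 0.5571·e_1 + 3.9862·e_2 = (2.8000, -0.2000, -0.6000, 3.4000, 1.0000).
‖u_3‖ = 4.5607, so e_3 = (0.6139, -0.0439, -0.1316, 0.7455, 0.2193).
r_{14} = e_1·w_4 = 1.4856; r_{24} = e_2·w_4 = -1.7128; r_{34} = e_3·w_4 = -2.4119.
u_4 = w_4 − 1.4856·e_1 + 1.7128·e_2 + 2.4119·e_3 = (1.5745, -2.3714, 2.3858, -0.7800, -0.7993).
‖u_4‖ = 3.8784, so e_4 = (0.4060, -0.6114, 0.6152, -0.2011, -0.2061).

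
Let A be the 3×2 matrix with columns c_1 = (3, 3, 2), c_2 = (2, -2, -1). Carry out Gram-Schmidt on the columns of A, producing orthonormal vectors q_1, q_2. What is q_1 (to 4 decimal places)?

q_1 = c_1/‖c_1‖ = (3, 3, 2)/4.6904 = (0.6396, 0.6396, 0.4264).

q_1 = (0.6396, 0.6396, 0.4264)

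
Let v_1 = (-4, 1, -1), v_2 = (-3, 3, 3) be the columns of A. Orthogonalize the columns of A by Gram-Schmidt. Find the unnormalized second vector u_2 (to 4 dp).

u_2 = (-0.3333, 2.3333, 3.6667)

v_1 = (-4, 1, -1); ‖v_1‖ = 4.2426, so e_1 = (-0.9428, 0.2357, -0.2357).
e_1·v_2 = (-0.9428)·(-3) + 0.2357·3 + (-0.2357)·3 = 2.8284.
u_2 = v_2 − 2.8284·e_1 = (-0.3333, 2.3333, 3.6667).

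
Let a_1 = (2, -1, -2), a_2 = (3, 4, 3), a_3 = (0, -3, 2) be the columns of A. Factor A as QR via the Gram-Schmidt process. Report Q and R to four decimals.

Q = [[0.6667, 0.6851, 0.2936], [-0.3333, 0.6264, -0.7047], [-0.6667, 0.3719, 0.6459]], R = [[3.0000, -1.3333, -0.3333], [0.0000, 5.6765, -1.1353], [0.0000, 0.0000, 3.4059]]

a_1 = (2, -1, -2); ‖a_1‖ = 3.0000, so q_1 = (0.6667, -0.3333, -0.6667).
q_1·a_2 = 0.6667·3 + (-0.3333)·4 + (-0.6667)·3 = -1.3333.
u_2 = a_2 + 1.3333·q_1 = (3.8889, 3.5556, 2.1111).
‖u_2‖ = 5.6765, so q_2 = (0.6851, 0.6264, 0.3719).
q_1·a_3 = 0.6667·0 + (-0.3333)·(-3) + (-0.6667)·2 = -0.3333; q_2·a_3 = 0.6851·0 + 0.6264·(-3) + 0.3719·2 = -1.1353.
u_3 = a_3 + 0.3333·q_1 + 1.1353·q_2 = (1.0000, -2.4000, 2.2000).
‖u_3‖ = 3.4059, so q_3 = (0.2936, -0.7047, 0.6459).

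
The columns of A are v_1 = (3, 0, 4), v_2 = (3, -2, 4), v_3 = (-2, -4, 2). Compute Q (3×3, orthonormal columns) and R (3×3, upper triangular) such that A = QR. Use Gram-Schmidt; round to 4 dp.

v_1 = (3, 0, 4); ‖v_1‖ = 5.0000, so e_1 = (0.6000, 0.0000, 0.8000).
e_1·v_2 = 0.6000·3 + 0.0000·(-2) + 0.8000·4 = 5.0000.
u_2 = v_2 − 5.0000·e_1 = (0.0000, -2.0000, 0.0000).
‖u_2‖ = 2.0000, so e_2 = (0.0000, -1.0000, 0.0000).
e_1·v_3 = 0.6000·(-2) + 0.0000·(-4) + 0.8000·2 = 0.4000; e_2·v_3 = 0.0000·(-2) + (-1.0000)·(-4) + 0.0000·2 = 4.0000.
u_3 = v_3 − 0.4000·e_1 − 4.0000·e_2 = (-2.2400, 0.0000, 1.6800).
‖u_3‖ = 2.8000, so e_3 = (-0.8000, 0.0000, 0.6000).

Q = [[0.6000, 0.0000, -0.8000], [0.0000, -1.0000, 0.0000], [0.8000, 0.0000, 0.6000]], R = [[5.0000, 5.0000, 0.4000], [0.0000, 2.0000, 4.0000], [0.0000, 0.0000, 2.8000]]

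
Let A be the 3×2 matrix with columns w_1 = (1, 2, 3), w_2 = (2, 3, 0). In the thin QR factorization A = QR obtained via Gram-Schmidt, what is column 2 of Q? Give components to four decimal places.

w_1 = (1, 2, 3); ‖w_1‖ = 3.7417, so e_1 = (0.2673, 0.5345, 0.8018).
e_1·w_2 = 0.2673·2 + 0.5345·3 + 0.8018·0 = 2.1381.
u_2 = w_2 − 2.1381·e_1 = (1.4286, 1.8571, -1.7143).
‖u_2‖ = 2.9032, so e_2 = (0.4921, 0.6397, -0.5905).

e_2 = (0.4921, 0.6397, -0.5905)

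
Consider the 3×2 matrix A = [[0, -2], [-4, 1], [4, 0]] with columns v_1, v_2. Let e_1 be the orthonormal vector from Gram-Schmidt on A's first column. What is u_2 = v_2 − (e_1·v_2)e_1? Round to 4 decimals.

u_2 = (-2.0000, 0.5000, 0.5000)

e_1 = v_1/‖v_1‖ = (0, -4, 4)/5.6569 = (0.0000, -0.7071, 0.7071).
r_{12} = e_1·v_2 = -0.7071.
u_2 = v_2 + 0.7071·e_1 = (-2.0000, 0.5000, 0.5000).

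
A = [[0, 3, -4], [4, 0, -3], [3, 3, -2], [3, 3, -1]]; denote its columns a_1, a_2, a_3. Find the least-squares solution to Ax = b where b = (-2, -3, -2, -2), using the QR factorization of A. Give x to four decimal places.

x = (-0.4013, -0.0468, 0.4530)

a_1 = (0, 4, 3, 3); ‖a_1‖ = 5.8310, so q_1 = (0.0000, 0.6860, 0.5145, 0.5145).
q_1·a_2 = 0.0000·3 + 0.6860·0 + 0.5145·3 + 0.5145·3 = 3.0870.
u_2 = a_2 − 3.0870·q_1 = (3.0000, -2.1176, 1.4118, 1.4118).
‖u_2‖ = 4.1798, so q_2 = (0.7177, -0.5066, 0.3378, 0.3378).
q_1·a_3 = 0.0000·(-4) + 0.6860·(-3) + 0.5145·(-2) + 0.5145·(-1) = -3.6015; q_2·a_3 = 0.7177·(-4) + (-0.5066)·(-3) + 0.3378·(-2) + 0.3378·(-1) = -2.3643.
u_3 = a_3 + 3.6015·q_1 + 2.3643·q_2 = (-2.3030, -1.7273, 0.6515, 1.6515).
‖u_3‖ = 3.3822, so q_3 = (-0.6809, -0.5107, 0.1926, 0.4883).
Qᵀb = (-4.1160, -1.2666, 1.5321).
Back-substitute: x_3 = 1.5321/3.3822 = 0.4530.
x_2 = (-1.2666 + 2.3643·0.4530)/4.1798 = -0.0468.
x_1 = (-4.1160 − 3.0870·(-0.0468) + 3.6015·0.4530)/5.8310 = -0.4013.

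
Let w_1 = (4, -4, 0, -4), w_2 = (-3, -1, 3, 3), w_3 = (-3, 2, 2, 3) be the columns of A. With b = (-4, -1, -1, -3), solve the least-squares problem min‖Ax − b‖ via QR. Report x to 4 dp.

x = (-0.8000, 0.8000, -1.7000)

w_1 = (4, -4, 0, -4); ‖w_1‖ = 6.9282, so q_1 = (0.5774, -0.5774, 0.0000, -0.5774).
q_1·w_2 = 0.5774·(-3) + (-0.5774)·(-1) + 0.0000·3 + (-0.5774)·3 = -2.8868.
u_2 = w_2 + 2.8868·q_1 = (-1.3333, -2.6667, 3.0000, 1.3333).
‖u_2‖ = 4.4347, so q_2 = (-0.3007, -0.6013, 0.6765, 0.3007).
q_1·w_3 = 0.5774·(-3) + (-0.5774)·2 + 0.0000·2 + (-0.5774)·3 = -4.6188; q_2·w_3 = (-0.3007)·(-3) + (-0.6013)·2 + 0.6765·2 + 0.3007·3 = 1.9543.
u_3 = w_3 + 4.6188·q_1 − 1.9543·q_2 = (0.2542, 0.5085, 0.6780, -0.2542).
‖u_3‖ = 0.9206, so q_3 = (0.2762, 0.5523, 0.7365, -0.2762).
Qᵀb = (0.0000, 0.2255, -1.5650).
Back-substitute: x_3 = -1.5650/0.9206 = -1.7000.
x_2 = (0.2255 − 1.9543·(-1.7000))/4.4347 = 0.8000.
x_1 = (0.0000 + 2.8868·0.8000 + 4.6188·(-1.7000))/6.9282 = -0.8000.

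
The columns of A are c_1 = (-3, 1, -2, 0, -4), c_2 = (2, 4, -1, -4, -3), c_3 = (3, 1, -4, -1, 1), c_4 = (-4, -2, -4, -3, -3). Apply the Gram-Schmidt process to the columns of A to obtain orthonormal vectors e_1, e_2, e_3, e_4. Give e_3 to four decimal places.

e_3 = (0.2875, -0.0696, -0.9183, 0.1342, 0.2261)

c_1 = (-3, 1, -2, 0, -4); ‖c_1‖ = 5.4772, so e_1 = (-0.5477, 0.1826, -0.3651, 0.0000, -0.7303).
e_1·c_2 = (-0.5477)·2 + 0.1826·4 + (-0.3651)·(-1) + 0.0000·(-4) + (-0.7303)·(-3) = 2.1909.
u_2 = c_2 − 2.1909·e_1 = (3.2000, 3.6000, -0.2000, -4.0000, -1.4000).
‖u_2‖ = 6.4187, so e_2 = (0.4985, 0.5609, -0.0312, -0.6232, -0.2181).
e_1·c_3 = (-0.5477)·3 + 0.1826·1 + (-0.3651)·(-4) + 0.0000·(-1) + (-0.7303)·1 = -0.7303; e_2·c_3 = 0.4985·3 + 0.5609·1 + (-0.0312)·(-4) + (-0.6232)·(-1) + (-0.2181)·1 = 2.5862.
u_3 = c_3 + 0.7303·e_1 − 2.5862·e_2 = (1.3107, -0.3172, -4.1861, 0.6117, 1.0307).
‖u_3‖ = 4.5583, so e_3 = (0.2875, -0.0696, -0.9183, 0.1342, 0.2261).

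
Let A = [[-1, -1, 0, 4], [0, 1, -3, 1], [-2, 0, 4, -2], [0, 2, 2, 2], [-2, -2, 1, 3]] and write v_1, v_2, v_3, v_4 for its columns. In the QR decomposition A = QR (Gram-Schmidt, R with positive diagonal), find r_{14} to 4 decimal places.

v_1 = (-1, 0, -2, 0, -2); ‖v_1‖ = 3.0000, so e_1 = (-0.3333, 0.0000, -0.6667, 0.0000, -0.6667).
r_{14} = e_1·v_4 = -2.0000.

r_{14} = -2.0000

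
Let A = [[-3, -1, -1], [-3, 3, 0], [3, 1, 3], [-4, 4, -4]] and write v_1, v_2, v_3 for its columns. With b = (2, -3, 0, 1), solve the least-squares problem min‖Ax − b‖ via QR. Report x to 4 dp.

q_1 = v_1/‖v_1‖ = (-3, -3, 3, -4)/6.5574 = (-0.4575, -0.4575, 0.4575, -0.6100).
r_{12} = q_1·v_2 = -2.8975.
u_2 = v_2 + 2.8975·q_1 = (-2.3256, 1.6744, 2.3256, 2.2326).
‖u_2‖ = 4.3133, so q_2 = (-0.5392, 0.3882, 0.5392, 0.5176).
r_{13} = q_1·v_3 = 4.2700; r_{23} = q_2·v_3 = 0.0863.
u_3 = v_3 − 4.2700·q_1 − 0.0863·q_2 = (1.0000, 1.9200, 1.0000, -1.4400).
‖u_3‖ = 2.7857, so q_3 = (0.3590, 0.6892, 0.3590, -0.5169).
Qᵀb = (-0.1525, -1.7253, -1.8667).
Back-substitute: x_3 = -1.8667/2.7857 = -0.6701.
x_2 = (-1.7253 − 0.0863·(-0.6701))/4.3133 = -0.3866.
x_1 = (-0.1525 + 2.8975·(-0.3866) − 4.2700·(-0.6701))/6.5574 = 0.2423.

x = (0.2423, -0.3866, -0.6701)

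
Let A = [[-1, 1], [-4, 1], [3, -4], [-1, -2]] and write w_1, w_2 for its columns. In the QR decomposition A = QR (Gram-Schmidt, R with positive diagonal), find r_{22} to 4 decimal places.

r_{22} = 3.6968

w_1 = (-1, -4, 3, -1); ‖w_1‖ = 5.1962, so q_1 = (-0.1925, -0.7698, 0.5774, -0.1925).
q_1·w_2 = (-0.1925)·1 + (-0.7698)·1 + 0.5774·(-4) + (-0.1925)·(-2) = -2.8868.
u_2 = w_2 + 2.8868·q_1 = (0.4444, -1.2222, -2.3333, -2.5556).
r_{22} = ‖u_2‖ = 3.6968.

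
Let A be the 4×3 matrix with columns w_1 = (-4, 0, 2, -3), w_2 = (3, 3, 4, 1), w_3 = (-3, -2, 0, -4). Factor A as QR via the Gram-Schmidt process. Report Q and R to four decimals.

w_1 = (-4, 0, 2, -3); ‖w_1‖ = 5.3852, so e_1 = (-0.7428, 0.0000, 0.3714, -0.5571).
e_1·w_2 = (-0.7428)·3 + 0.0000·3 + 0.3714·4 + (-0.5571)·1 = -1.2999.
u_2 = w_2 + 1.2999·e_1 = (2.0345, 3.0000, 4.4828, 0.2759).
‖u_2‖ = 5.7715, so e_2 = (0.3525, 0.5198, 0.7767, 0.0478).
e_1·w_3 = (-0.7428)·(-3) + 0.0000·(-2) + 0.3714·0 + (-0.5571)·(-4) = 4.4567; e_2·w_3 = 0.3525·(-3) + 0.5198·(-2) + 0.7767·0 + 0.0478·(-4) = -2.2883.
u_3 = w_3 − 4.4567·e_1 + 2.2883·e_2 = (1.1170, -0.8106, 0.1222, -1.4079).
‖u_3‖ = 1.9753, so e_3 = (0.5655, -0.4104, 0.0618, -0.7128).

Q = [[-0.7428, 0.3525, 0.5655], [0.0000, 0.5198, -0.4104], [0.3714, 0.7767, 0.0618], [-0.5571, 0.0478, -0.7128]], R = [[5.3852, -1.2999, 4.4567], [0.0000, 5.7715, -2.2883], [0.0000, 0.0000, 1.9753]]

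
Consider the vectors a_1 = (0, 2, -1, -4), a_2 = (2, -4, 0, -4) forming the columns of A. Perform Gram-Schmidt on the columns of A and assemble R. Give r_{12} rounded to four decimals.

r_{12} = 1.7457

a_1 = (0, 2, -1, -4); ‖a_1‖ = 4.5826, so e_1 = (0.0000, 0.4364, -0.2182, -0.8729).
r_{12} = e_1·a_2 = 1.7457.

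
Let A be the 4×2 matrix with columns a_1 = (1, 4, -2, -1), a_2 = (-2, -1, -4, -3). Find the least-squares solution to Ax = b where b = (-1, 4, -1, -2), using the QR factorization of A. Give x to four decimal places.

x = (0.8346, 0.1276)

a_1 = (1, 4, -2, -1); ‖a_1‖ = 4.6904, so q_1 = (0.2132, 0.8528, -0.4264, -0.2132).
q_1·a_2 = 0.2132·(-2) + 0.8528·(-1) + (-0.4264)·(-4) + (-0.2132)·(-3) = 1.0660.
u_2 = a_2 − 1.0660·q_1 = (-2.2273, -1.9091, -3.5455, -2.7727).
‖u_2‖ = 5.3725, so q_2 = (-0.4146, -0.3553, -0.6599, -0.5161).
Qᵀb = (4.0508, 0.6853).
Back-substitute: x_2 = 0.6853/5.3725 = 0.1276.
x_1 = (4.0508 − 1.0660·0.1276)/4.6904 = 0.8346.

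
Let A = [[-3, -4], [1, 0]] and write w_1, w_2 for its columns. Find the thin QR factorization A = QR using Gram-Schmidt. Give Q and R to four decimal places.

w_1 = (-3, 1); ‖w_1‖ = 3.1623, so q_1 = (-0.9487, 0.3162).
q_1·w_2 = (-0.9487)·(-4) + 0.3162·0 = 3.7947.
u_2 = w_2 − 3.7947·q_1 = (-0.4000, -1.2000).
‖u_2‖ = 1.2649, so q_2 = (-0.3162, -0.9487).

Q = [[-0.9487, -0.3162], [0.3162, -0.9487]], R = [[3.1623, 3.7947], [0.0000, 1.2649]]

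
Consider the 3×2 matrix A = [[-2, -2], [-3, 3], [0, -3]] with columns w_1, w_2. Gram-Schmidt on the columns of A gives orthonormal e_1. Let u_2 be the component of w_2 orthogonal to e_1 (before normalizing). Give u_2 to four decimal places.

u_2 = (-2.7692, 1.8462, -3.0000)

w_1 = (-2, -3, 0); ‖w_1‖ = 3.6056, so e_1 = (-0.5547, -0.8321, 0.0000).
e_1·w_2 = (-0.5547)·(-2) + (-0.8321)·3 + 0.0000·(-3) = -1.3868.
u_2 = w_2 + 1.3868·e_1 = (-2.7692, 1.8462, -3.0000).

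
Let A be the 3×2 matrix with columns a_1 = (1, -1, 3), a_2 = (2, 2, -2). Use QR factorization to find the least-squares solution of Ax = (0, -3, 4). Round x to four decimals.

a_1 = (1, -1, 3); ‖a_1‖ = 3.3166, so q_1 = (0.3015, -0.3015, 0.9045).
q_1·a_2 = 0.3015·2 + (-0.3015)·2 + 0.9045·(-2) = -1.8091.
u_2 = a_2 + 1.8091·q_1 = (2.5455, 1.4545, -0.3636).
‖u_2‖ = 2.9542, so q_2 = (0.8616, 0.4924, -0.1231).
Qᵀb = (4.5227, -1.9695).
Back-substitute: x_2 = -1.9695/2.9542 = -0.6667.
x_1 = (4.5227 + 1.8091·(-0.6667))/3.3166 = 1.0000.

x = (1.0000, -0.6667)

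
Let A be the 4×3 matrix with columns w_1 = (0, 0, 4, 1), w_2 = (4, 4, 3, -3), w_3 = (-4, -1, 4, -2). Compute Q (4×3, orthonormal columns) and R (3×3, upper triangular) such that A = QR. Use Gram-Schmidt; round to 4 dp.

Q = [[0.0000, 0.5947, -0.6533], [0.0000, 0.5947, -0.0346], [0.9701, 0.1312, 0.1834], [0.2425, -0.5248, -0.7337]], R = [[4.1231, 2.1828, 3.3955], [0.0000, 6.7257, -1.3994], [0.0000, 0.0000, 4.8490]]

w_1 = (0, 0, 4, 1); ‖w_1‖ = 4.1231, so e_1 = (0.0000, 0.0000, 0.9701, 0.2425).
e_1·w_2 = 0.0000·4 + 0.0000·4 + 0.9701·3 + 0.2425·(-3) = 2.1828.
u_2 = w_2 − 2.1828·e_1 = (4.0000, 4.0000, 0.8824, -3.5294).
‖u_2‖ = 6.7257, so e_2 = (0.5947, 0.5947, 0.1312, -0.5248).
e_1·w_3 = 0.0000·(-4) + 0.0000·(-1) + 0.9701·4 + 0.2425·(-2) = 3.3955; e_2·w_3 = 0.5947·(-4) + 0.5947·(-1) + 0.1312·4 + (-0.5248)·(-2) = -1.3994.
u_3 = w_3 − 3.3955·e_1 + 1.3994·e_2 = (-3.1678, -0.1678, 0.8895, -3.5579).
‖u_3‖ = 4.8490, so e_3 = (-0.6533, -0.0346, 0.1834, -0.7337).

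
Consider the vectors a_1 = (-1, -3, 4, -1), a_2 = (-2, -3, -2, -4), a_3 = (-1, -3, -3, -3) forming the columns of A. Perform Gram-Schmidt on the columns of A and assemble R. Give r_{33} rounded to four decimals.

a_1 = (-1, -3, 4, -1); ‖a_1‖ = 5.1962, so e_1 = (-0.1925, -0.5774, 0.7698, -0.1925).
e_1·a_2 = (-0.1925)·(-2) + (-0.5774)·(-3) + 0.7698·(-2) + (-0.1925)·(-4) = 1.3472.
u_2 = a_2 − 1.3472·e_1 = (-1.7407, -2.2222, -3.0370, -3.7407).
‖u_2‖ = 5.5844, so e_2 = (-0.3117, -0.3979, -0.5438, -0.6699).
e_1·a_3 = (-0.1925)·(-1) + (-0.5774)·(-3) + 0.7698·(-3) + (-0.1925)·(-3) = 0.1925; e_2·a_3 = (-0.3117)·(-1) + (-0.3979)·(-3) + (-0.5438)·(-3) + (-0.6699)·(-3) = 5.1466.
u_3 = a_3 − 0.1925·e_1 − 5.1466·e_2 = (0.6413, -0.8409, -0.3492, 0.4846).
r_{33} = ‖u_3‖ = 1.2145.

r_{33} = 1.2145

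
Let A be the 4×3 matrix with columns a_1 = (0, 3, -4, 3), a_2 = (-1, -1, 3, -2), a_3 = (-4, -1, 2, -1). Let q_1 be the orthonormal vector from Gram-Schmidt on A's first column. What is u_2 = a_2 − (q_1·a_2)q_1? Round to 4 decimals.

u_2 = (-1.0000, 0.8529, 0.5294, -0.1471)

a_1 = (0, 3, -4, 3); ‖a_1‖ = 5.8310, so q_1 = (0.0000, 0.5145, -0.6860, 0.5145).
q_1·a_2 = 0.0000·(-1) + 0.5145·(-1) + (-0.6860)·3 + 0.5145·(-2) = -3.6015.
u_2 = a_2 + 3.6015·q_1 = (-1.0000, 0.8529, 0.5294, -0.1471).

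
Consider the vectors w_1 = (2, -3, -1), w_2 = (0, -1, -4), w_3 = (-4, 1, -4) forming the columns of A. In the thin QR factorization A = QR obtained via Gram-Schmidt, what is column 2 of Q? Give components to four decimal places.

w_1 = (2, -3, -1); ‖w_1‖ = 3.7417, so e_1 = (0.5345, -0.8018, -0.2673).
e_1·w_2 = 0.5345·0 + (-0.8018)·(-1) + (-0.2673)·(-4) = 1.8708.
u_2 = w_2 − 1.8708·e_1 = (-1.0000, 0.5000, -3.5000).
‖u_2‖ = 3.6742, so e_2 = (-0.2722, 0.1361, -0.9526).

e_2 = (-0.2722, 0.1361, -0.9526)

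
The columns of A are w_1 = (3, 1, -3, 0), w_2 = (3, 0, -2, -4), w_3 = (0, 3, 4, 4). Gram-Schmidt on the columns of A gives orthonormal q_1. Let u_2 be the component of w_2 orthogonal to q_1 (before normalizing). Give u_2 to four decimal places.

w_1 = (3, 1, -3, 0); ‖w_1‖ = 4.3589, so q_1 = (0.6882, 0.2294, -0.6882, 0.0000).
q_1·w_2 = 0.6882·3 + 0.2294·0 + (-0.6882)·(-2) + 0.0000·(-4) = 3.4412.
u_2 = w_2 − 3.4412·q_1 = (0.6316, -0.7895, 0.3684, -4.0000).

u_2 = (0.6316, -0.7895, 0.3684, -4.0000)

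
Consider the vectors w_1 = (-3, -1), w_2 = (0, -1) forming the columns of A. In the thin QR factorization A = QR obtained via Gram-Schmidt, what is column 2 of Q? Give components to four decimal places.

w_1 = (-3, -1); ‖w_1‖ = 3.1623, so q_1 = (-0.9487, -0.3162).
q_1·w_2 = (-0.9487)·0 + (-0.3162)·(-1) = 0.3162.
u_2 = w_2 − 0.3162·q_1 = (0.3000, -0.9000).
‖u_2‖ = 0.9487, so q_2 = (0.3162, -0.9487).

q_2 = (0.3162, -0.9487)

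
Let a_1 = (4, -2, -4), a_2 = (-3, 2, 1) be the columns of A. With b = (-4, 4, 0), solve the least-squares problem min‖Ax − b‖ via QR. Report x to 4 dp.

x = (0.6154, 2.3077)

a_1 = (4, -2, -4); ‖a_1‖ = 6.0000, so e_1 = (0.6667, -0.3333, -0.6667).
e_1·a_2 = 0.6667·(-3) + (-0.3333)·2 + (-0.6667)·1 = -3.3333.
u_2 = a_2 + 3.3333·e_1 = (-0.7778, 0.8889, -1.2222).
‖u_2‖ = 1.6997, so e_2 = (-0.4576, 0.5230, -0.7191).
Qᵀb = (-4.0000, 3.9223).
Back-substitute: x_2 = 3.9223/1.6997 = 2.3077.
x_1 = (-4.0000 + 3.3333·2.3077)/6.0000 = 0.6154.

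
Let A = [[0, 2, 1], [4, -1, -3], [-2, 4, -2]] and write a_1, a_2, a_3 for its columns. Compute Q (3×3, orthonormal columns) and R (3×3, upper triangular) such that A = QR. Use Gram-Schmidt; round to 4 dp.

a_1 = (0, 4, -2); ‖a_1‖ = 4.4721, so q_1 = (0.0000, 0.8944, -0.4472).
q_1·a_2 = 0.0000·2 + 0.8944·(-1) + (-0.4472)·4 = -2.6833.
u_2 = a_2 + 2.6833·q_1 = (2.0000, 1.4000, 2.8000).
‖u_2‖ = 3.7148, so q_2 = (0.5384, 0.3769, 0.7537).
q_1·a_3 = 0.0000·1 + 0.8944·(-3) + (-0.4472)·(-2) = -1.7889; q_2·a_3 = 0.5384·1 + 0.3769·(-3) + 0.7537·(-2) = -2.0997.
u_3 = a_3 + 1.7889·q_1 + 2.0997·q_2 = (2.1304, -0.6087, -1.2174).
‖u_3‖ = 2.5281, so q_3 = (0.8427, -0.2408, -0.4815).

Q = [[0.0000, 0.5384, 0.8427], [0.8944, 0.3769, -0.2408], [-0.4472, 0.7537, -0.4815]], R = [[4.4721, -2.6833, -1.7889], [0.0000, 3.7148, -2.0997], [0.0000, 0.0000, 2.5281]]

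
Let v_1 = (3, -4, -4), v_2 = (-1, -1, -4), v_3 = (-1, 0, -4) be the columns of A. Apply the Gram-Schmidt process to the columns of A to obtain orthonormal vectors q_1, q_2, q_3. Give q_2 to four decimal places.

q_1 = v_1/‖v_1‖ = (3, -4, -4)/6.4031 = (0.4685, -0.6247, -0.6247).
r_{12} = q_1·v_2 = 2.6550.
u_2 = v_2 − 2.6550·q_1 = (-2.2439, 0.6585, -2.3415).
‖u_2‖ = 3.3093, so q_2 = (-0.6781, 0.1990, -0.7075).

q_2 = (-0.6781, 0.1990, -0.7075)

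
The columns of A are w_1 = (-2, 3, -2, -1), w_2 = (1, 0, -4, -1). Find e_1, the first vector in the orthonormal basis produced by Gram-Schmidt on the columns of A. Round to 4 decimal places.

e_1 = (-0.4714, 0.7071, -0.4714, -0.2357)

w_1 = (-2, 3, -2, -1); ‖w_1‖ = 4.2426, so e_1 = (-0.4714, 0.7071, -0.4714, -0.2357).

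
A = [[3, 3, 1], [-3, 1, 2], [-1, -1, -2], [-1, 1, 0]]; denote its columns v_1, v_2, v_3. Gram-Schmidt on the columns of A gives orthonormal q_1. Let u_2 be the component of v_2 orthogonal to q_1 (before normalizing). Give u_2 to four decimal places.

u_2 = (2.1000, 1.9000, -0.7000, 1.3000)

v_1 = (3, -3, -1, -1); ‖v_1‖ = 4.4721, so q_1 = (0.6708, -0.6708, -0.2236, -0.2236).
q_1·v_2 = 0.6708·3 + (-0.6708)·1 + (-0.2236)·(-1) + (-0.2236)·1 = 1.3416.
u_2 = v_2 − 1.3416·q_1 = (2.1000, 1.9000, -0.7000, 1.3000).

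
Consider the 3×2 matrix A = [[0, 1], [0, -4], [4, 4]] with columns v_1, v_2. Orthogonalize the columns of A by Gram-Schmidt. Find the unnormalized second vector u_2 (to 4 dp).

u_2 = (1.0000, -4.0000, 0.0000)

v_1 = (0, 0, 4); ‖v_1‖ = 4.0000, so e_1 = (0.0000, 0.0000, 1.0000).
e_1·v_2 = 0.0000·1 + 0.0000·(-4) + 1.0000·4 = 4.0000.
u_2 = v_2 − 4.0000·e_1 = (1.0000, -4.0000, 0.0000).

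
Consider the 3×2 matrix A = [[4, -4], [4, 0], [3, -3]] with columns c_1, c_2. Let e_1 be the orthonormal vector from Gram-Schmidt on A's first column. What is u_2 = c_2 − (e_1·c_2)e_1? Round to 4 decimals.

u_2 = (-1.5610, 2.4390, -1.1707)

c_1 = (4, 4, 3); ‖c_1‖ = 6.4031, so e_1 = (0.6247, 0.6247, 0.4685).
e_1·c_2 = 0.6247·(-4) + 0.6247·0 + 0.4685·(-3) = -3.9043.
u_2 = c_2 + 3.9043·e_1 = (-1.5610, 2.4390, -1.1707).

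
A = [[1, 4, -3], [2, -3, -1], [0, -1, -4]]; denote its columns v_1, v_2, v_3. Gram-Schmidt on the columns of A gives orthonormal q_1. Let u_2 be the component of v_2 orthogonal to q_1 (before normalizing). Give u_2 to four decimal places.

u_2 = (4.4000, -2.2000, -1.0000)

v_1 = (1, 2, 0); ‖v_1‖ = 2.2361, so q_1 = (0.4472, 0.8944, 0.0000).
q_1·v_2 = 0.4472·4 + 0.8944·(-3) + 0.0000·(-1) = -0.8944.
u_2 = v_2 + 0.8944·q_1 = (4.4000, -2.2000, -1.0000).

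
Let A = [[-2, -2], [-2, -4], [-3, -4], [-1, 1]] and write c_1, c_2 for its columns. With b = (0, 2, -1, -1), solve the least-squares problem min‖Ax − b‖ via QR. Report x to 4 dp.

e_1 = c_1/‖c_1‖ = (-2, -2, -3, -1)/4.2426 = (-0.4714, -0.4714, -0.7071, -0.2357).
r_{12} = e_1·c_2 = 5.4212.
u_2 = c_2 − 5.4212·e_1 = (0.5556, -1.4444, -0.1667, 2.2778).
‖u_2‖ = 2.7588, so e_2 = (0.2014, -0.5236, -0.0604, 0.8256).
Qᵀb = (0.0000, -1.8124).
Back-substitute: x_2 = -1.8124/2.7588 = -0.6569.
x_1 = (0.0000 − 5.4212·(-0.6569))/4.2426 = 0.8394.

x = (0.8394, -0.6569)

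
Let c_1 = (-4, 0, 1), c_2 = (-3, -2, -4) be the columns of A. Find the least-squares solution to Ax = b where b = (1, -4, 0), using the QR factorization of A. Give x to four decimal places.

x = (-0.3636, 0.2727)

e_1 = c_1/‖c_1‖ = (-4, 0, 1)/4.1231 = (-0.9701, 0.0000, 0.2425).
r_{12} = e_1·c_2 = 1.9403.
u_2 = c_2 − 1.9403·e_1 = (-1.1176, -2.0000, -4.4706).
‖u_2‖ = 5.0235, so e_2 = (-0.2225, -0.3981, -0.8899).
Qᵀb = (-0.9701, 1.3700).
Back-substitute: x_2 = 1.3700/5.0235 = 0.2727.
x_1 = (-0.9701 − 1.9403·0.2727)/4.1231 = -0.3636.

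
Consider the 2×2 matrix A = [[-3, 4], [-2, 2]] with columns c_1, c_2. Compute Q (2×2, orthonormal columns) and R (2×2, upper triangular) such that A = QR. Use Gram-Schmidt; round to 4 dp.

c_1 = (-3, -2); ‖c_1‖ = 3.6056, so q_1 = (-0.8321, -0.5547).
q_1·c_2 = (-0.8321)·4 + (-0.5547)·2 = -4.4376.
u_2 = c_2 + 4.4376·q_1 = (0.3077, -0.4615).
‖u_2‖ = 0.5547, so q_2 = (0.5547, -0.8321).

Q = [[-0.8321, 0.5547], [-0.5547, -0.8321]], R = [[3.6056, -4.4376], [0.0000, 0.5547]]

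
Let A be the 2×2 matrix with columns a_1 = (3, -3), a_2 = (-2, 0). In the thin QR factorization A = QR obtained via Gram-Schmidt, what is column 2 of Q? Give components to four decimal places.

a_1 = (3, -3); ‖a_1‖ = 4.2426, so e_1 = (0.7071, -0.7071).
e_1·a_2 = 0.7071·(-2) + (-0.7071)·0 = -1.4142.
u_2 = a_2 + 1.4142·e_1 = (-1.0000, -1.0000).
‖u_2‖ = 1.4142, so e_2 = (-0.7071, -0.7071).

e_2 = (-0.7071, -0.7071)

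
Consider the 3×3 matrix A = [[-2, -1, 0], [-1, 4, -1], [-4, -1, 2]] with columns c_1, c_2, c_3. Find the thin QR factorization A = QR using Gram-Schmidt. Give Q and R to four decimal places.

Q = [[-0.4364, -0.1918, -0.8790], [-0.2182, 0.9704, -0.1034], [-0.8729, -0.1467, 0.4654]], R = [[4.5826, 0.4364, -1.5275], [0.0000, 4.2201, -1.2638], [0.0000, 0.0000, 1.0342]]

c_1 = (-2, -1, -4); ‖c_1‖ = 4.5826, so e_1 = (-0.4364, -0.2182, -0.8729).
e_1·c_2 = (-0.4364)·(-1) + (-0.2182)·4 + (-0.8729)·(-1) = 0.4364.
u_2 = c_2 − 0.4364·e_1 = (-0.8095, 4.0952, -0.6190).
‖u_2‖ = 4.2201, so e_2 = (-0.1918, 0.9704, -0.1467).
e_1·c_3 = (-0.4364)·0 + (-0.2182)·(-1) + (-0.8729)·2 = -1.5275; e_2·c_3 = (-0.1918)·0 + 0.9704·(-1) + (-0.1467)·2 = -1.2638.
u_3 = c_3 + 1.5275·e_1 + 1.2638·e_2 = (-0.9091, -0.1070, 0.4813).
‖u_3‖ = 1.0342, so e_3 = (-0.8790, -0.1034, 0.4654).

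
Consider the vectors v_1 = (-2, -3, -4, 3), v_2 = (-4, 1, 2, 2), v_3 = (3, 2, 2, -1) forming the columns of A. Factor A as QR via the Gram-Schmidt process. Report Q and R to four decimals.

Q = [[-0.3244, -0.7721, 0.5213], [-0.4867, 0.2485, 0.3097], [-0.6489, 0.4654, 0.0988], [0.4867, 0.3543, 0.7890]], R = [[6.1644, 0.4867, -3.7311], [0.0000, 4.9763, -1.2427], [0.0000, 0.0000, 1.5920]]

e_1 = v_1/‖v_1‖ = (-2, -3, -4, 3)/6.1644 = (-0.3244, -0.4867, -0.6489, 0.4867).
r_{12} = e_1·v_2 = 0.4867.
u_2 = v_2 − 0.4867·e_1 = (-3.8421, 1.2368, 2.3158, 1.7632).
‖u_2‖ = 4.9763, so e_2 = (-0.7721, 0.2485, 0.4654, 0.3543).
r_{13} = e_1·v_3 = -3.7311; r_{23} = e_2·v_3 = -1.2427.
u_3 = v_3 + 3.7311·e_1 + 1.2427·e_2 = (0.8300, 0.4931, 0.1573, 1.2561).
‖u_3‖ = 1.5920, so e_3 = (0.5213, 0.3097, 0.0988, 0.7890).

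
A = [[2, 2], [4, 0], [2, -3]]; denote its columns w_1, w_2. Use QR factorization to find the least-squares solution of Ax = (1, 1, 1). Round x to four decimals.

x = (0.3312, -0.0260)

w_1 = (2, 4, 2); ‖w_1‖ = 4.8990, so e_1 = (0.4082, 0.8165, 0.4082).
e_1·w_2 = 0.4082·2 + 0.8165·0 + 0.4082·(-3) = -0.4082.
u_2 = w_2 + 0.4082·e_1 = (2.1667, 0.3333, -2.8333).
‖u_2‖ = 3.5824, so e_2 = (0.6048, 0.0930, -0.7909).
Qᵀb = (1.6330, -0.0930).
Back-substitute: x_2 = -0.0930/3.5824 = -0.0260.
x_1 = (1.6330 + 0.4082·(-0.0260))/4.8990 = 0.3312.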